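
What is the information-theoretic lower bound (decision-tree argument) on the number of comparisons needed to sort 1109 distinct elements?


A binary decision tree of height h has at most 2^h leaves and needs at least n! of them, so h >= ceil(log2(n!)).
1109! is far too large to multiply out, so use Stirling's series:
  ln(n!) ~ n ln n - n + (1/2) ln(2 pi n) + 1/(12n)  (error below 1/(360 n^3), negligible here)
  ln(1109) = 7.0112140
  n ln n = 1109 * 7.0112140 = 7775.4363
  (1/2) ln(2 pi * 1109) = (1/2) ln(6968.0525) = 4.4245
  1/(12*1109) = 0.0001
  ln(1109!) ~ 7775.4363 - 1109 + 4.4245 + 0.0001 = 6670.8609
Convert to base 2: log2(1109!) = 6670.8609 / ln 2 = 6670.8609 / 0.69314718 = 9624.0179
ceil(9624.0179) = 9625


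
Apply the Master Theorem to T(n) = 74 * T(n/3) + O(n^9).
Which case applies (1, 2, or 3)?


The Master Theorem: T(n) = a*T(n/b) + O(n^c)
  a = 74, b = 3, c = 9
log_b(a) = log_3(74) ~ 3.918
Compare b^c with a: 3^9 = 19683 > 74, so c > log_b(a).
Since c > log_b(a), Case 3 applies.
T(n) = O(n^9)
Master Theorem case = 3


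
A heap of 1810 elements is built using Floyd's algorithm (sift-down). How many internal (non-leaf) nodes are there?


Leaf nodes occupy roughly half the array.
Sift-down is called for each internal node, starting from the last one.
Internal nodes = floor(n/2) = floor(1810/2) = 905


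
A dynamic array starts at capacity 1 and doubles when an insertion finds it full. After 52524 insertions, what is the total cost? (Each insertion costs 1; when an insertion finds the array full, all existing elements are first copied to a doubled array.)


Insertion cost: 52524 (one per element)
Resizes occur just before inserting elements 2, 3, 5, 9, ...
Elements copied at each resize: 1 + 2 + 4 + 8 + 16 + 32 + 64 + 128 + 256 + 512 + 1024 + 2048 + 4096 + 8192 + 16384 + 32768
Sum of copies = 65535 (geometric series: 2^k - 1)
Total = 52524 + 65535 = 118059


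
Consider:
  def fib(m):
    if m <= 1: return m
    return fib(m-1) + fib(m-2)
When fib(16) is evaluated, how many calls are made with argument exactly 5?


Let N(m) = number of times fib(m) is called while evaluating fib(16).
N(16) = 1 (the initial call).
N(15) = 1 (only fib(16) calls it).
For 1 <= m <= 14: fib(m) is called by fib(m+1) and fib(m+2), so
  N(m) = N(m+1) + N(m+2).
fib(0) is called only by fib(2), so N(0) = N(2).
Walk down from m=16:
  N(16)=1, N(15)=1, N(14)=2, N(13)=3, N(12)=5, N(11)=8, N(10)=13, N(9)=21, N(8)=34, N(7)=55, N(6)=89, N(5)=144
N(5) = 144


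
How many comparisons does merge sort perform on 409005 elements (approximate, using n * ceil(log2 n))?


Recursion depth: ceil(log2(409005)) = 19
Each recursion level merges n = 409005 elements
Total = 409005 * 19 = 7771095


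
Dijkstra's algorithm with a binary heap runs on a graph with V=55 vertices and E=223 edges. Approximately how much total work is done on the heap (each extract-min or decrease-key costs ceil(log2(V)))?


Dijkstra with a binary heap: each vertex is extracted once, each edge may relax once.
Each heap operation costs O(log V).
V + E = 55 + 223 = 278
ceil(log2(55)) = 6 (since 2^5 = 32 < 55 <= 64 = 2^6)
Total heap work = (V+E) * ceil(log2(V)) = 278 * 6 = 1668


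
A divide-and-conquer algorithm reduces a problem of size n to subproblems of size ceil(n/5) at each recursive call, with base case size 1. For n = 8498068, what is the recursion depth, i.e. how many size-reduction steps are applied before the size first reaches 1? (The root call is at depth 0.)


Each step divides the size by 5 (rounding up); after k steps the size is ceil(n/5^k), which equals 1 exactly when 5^k >= n.
So the depth is the smallest k with 5^k >= 8498068, i.e. ceil(log_5(8498068)).
5^9 = 1953125 < 8498068 <= 9765625 = 5^10
Recursion depth = 10


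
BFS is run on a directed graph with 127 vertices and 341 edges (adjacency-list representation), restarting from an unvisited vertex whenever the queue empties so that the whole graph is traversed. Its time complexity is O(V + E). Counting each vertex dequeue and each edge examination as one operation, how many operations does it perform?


A full BFS traversal dequeues each vertex exactly once and examines each directed edge exactly once.
V = 127 (vertex processing cost)
E = 341 (edge examination cost)
Total operations proportional to V + E = 127 + 341 = 468


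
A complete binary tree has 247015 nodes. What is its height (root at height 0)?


In a complete binary tree, level k holds nodes 2^k .. 2^(k+1)-1 (1-indexed).
Height = floor(log2(n)) = floor(log2(247015)) = 17
Check: 2^17 = 131072 <= 247015 < 262144 = 2^18


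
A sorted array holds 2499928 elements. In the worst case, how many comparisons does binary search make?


Halving sequence: 2499928 -> 1249964 -> 624982 -> 312491 -> 156245 -> 78122 -> 39061 -> 19530 -> 9765 -> 4882 -> 2441 -> 1220 -> 610 -> 305 -> 152 -> 76 -> 38 -> 19 -> 9 -> 4 -> 2 -> 1
Number of halvings = 21
Max comparisons = 21 + 1 = 22


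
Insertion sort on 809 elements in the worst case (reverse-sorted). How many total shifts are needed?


In the worst case (reverse-sorted), each element shifts past all previous:
  Element 1: 1 shifts
  Element 2: 2 shifts
  Element 3: 3 shifts
  Element 4: 4 shifts
  Element 5: 5 shifts
  ...
  Element 808: 808 shifts
Total = 1 + 2 + ... + 808
= 809*(809-1)/2 = 326836


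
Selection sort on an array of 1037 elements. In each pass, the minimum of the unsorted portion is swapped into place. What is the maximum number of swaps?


Selection sort performs one swap per pass:
  Pass 1: find min in positions 0 to 1036, swap with position 0
  Pass 2: find min in positions 1 to 1036, swap with position 1
  Pass 3: find min in positions 2 to 1036, swap with position 2
  Pass 4: find min in positions 3 to 1036, swap with position 3
  Pass 5: find min in positions 4 to 1036, swap with position 4
  ... (1031 more passes)
Total passes (and swaps) = n - 1 = 1037 - 1 = 1036


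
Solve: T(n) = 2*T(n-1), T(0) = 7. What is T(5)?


Unrolling:
T(5) = 2*T(4) = 2^2*T(3) = ... = 2^5*T(0)
= 2^5 * 7
= 32 * 7 = 224


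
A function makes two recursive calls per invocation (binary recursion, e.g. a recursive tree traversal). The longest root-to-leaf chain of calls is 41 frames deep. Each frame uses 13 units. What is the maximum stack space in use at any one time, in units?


Binary recursion: the two calls run one after the other, so only one root-to-leaf chain of frames is on the stack at a time.
Maximum depth (longest chain) = 41 frames
Each frame = 13 units
Max stack space = 41 * 13 = 533


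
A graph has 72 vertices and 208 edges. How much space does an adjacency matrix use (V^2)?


Adjacency matrix: V x V grid of entries
Space = V^2 = 72^2 = 72 * 72 = 5184


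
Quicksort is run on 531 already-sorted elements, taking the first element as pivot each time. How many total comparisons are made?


Sum of comparisons per partition:
530 + 529 + ... + 1 + 0
= 531 * (531 - 1) / 2
= 531 * 530 / 2
= 140715


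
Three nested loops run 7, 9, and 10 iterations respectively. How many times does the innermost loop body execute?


Loop 1 (outermost): 7 iterations
Loop 2 (middle): 9 iterations per outer
Loop 3 (innermost): 10 iterations per middle
Total = 7 * 9 * 10 = 630


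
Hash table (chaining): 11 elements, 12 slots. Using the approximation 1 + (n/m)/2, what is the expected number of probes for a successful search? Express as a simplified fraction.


Computing expected probes:
alpha = 11/12
= 1 + alpha/2
= 1 + 11/(2*12)
= (2*12 + 11) / (2*12)
= 35/24


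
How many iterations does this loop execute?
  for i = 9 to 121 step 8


The loop variable i takes values starting at 9 and increments by 8 each iteration.
Sequence: i = 9, 17, 25, 33, 41, 49, 57, 65, 73, ...
The upper bound 121 is inclusive, so the count is floor((last - first) / step) + 1:
floor((121 - 9) / 8) + 1 = floor(112/8) + 1 = 14 + 1 = 15


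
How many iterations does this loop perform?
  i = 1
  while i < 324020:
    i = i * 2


The loop variable doubles each iteration:
i = 1 -> 2 -> 4 -> 8 -> 16 -> 32 -> 64 -> 128 -> 256 -> 512 -> 1024 -> 2048 -> 4096 -> 8192 -> 16384 -> 32768 -> 65536 -> 131072 -> 262144 -> 524288 (stop, 524288 >= 324020)
Number of doublings = ceil(log2(324020)) = 19


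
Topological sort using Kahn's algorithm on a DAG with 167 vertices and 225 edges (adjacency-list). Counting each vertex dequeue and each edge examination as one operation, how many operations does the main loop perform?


Kahn's algorithm:
  1. Compute in-degrees: O(V + E)
  2. Process queue: each vertex dequeued once (O(V))
     each edge examined once (O(E))
Total = V + E = 167 + 225 = 392


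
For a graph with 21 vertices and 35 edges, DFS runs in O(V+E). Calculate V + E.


A full DFS traversal visits each vertex once and examines each edge once.
V = 21
E = 35
Sum = 21 + 35 = 56


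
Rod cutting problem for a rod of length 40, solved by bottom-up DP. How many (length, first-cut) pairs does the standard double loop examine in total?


For each subproblem length i = 1..40, the inner loop considers i possible first cuts.
Total = 1 + 2 + ... + 40
= 40*(40+1)/2
= 40*41/2 = 820


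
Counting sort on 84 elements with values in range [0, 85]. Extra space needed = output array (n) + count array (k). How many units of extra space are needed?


Output array size: 84 (to store sorted result)
Count array size: 86 (one slot per possible value, range 0 to 85)
Total extra space = 84 + 86 = 170


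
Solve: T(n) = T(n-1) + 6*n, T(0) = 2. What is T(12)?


Expanding the recurrence:
T(12) = T(11) + 6*12
       = T(10) + 6*11 + 6*12
       ...
       = T(0) + 6*(1 + 2 + ... + 12)
       = 2 + 6 * 12*13/2
       = 2 + 6 * 78
       = 2 + 468 = 470


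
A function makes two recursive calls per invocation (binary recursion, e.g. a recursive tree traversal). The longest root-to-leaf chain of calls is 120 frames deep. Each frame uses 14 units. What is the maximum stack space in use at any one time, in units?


Binary recursion: the two calls run one after the other, so only one root-to-leaf chain of frames is on the stack at a time.
Maximum depth (longest chain) = 120 frames
Each frame = 14 units
Max stack space = 120 * 14 = 1680


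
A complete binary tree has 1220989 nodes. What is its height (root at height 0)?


In a complete binary tree, level k holds nodes 2^k .. 2^(k+1)-1 (1-indexed).
Height = floor(log2(n)) = floor(log2(1220989)) = 20
Check: 2^20 = 1048576 <= 1220989 < 2097152 = 2^21


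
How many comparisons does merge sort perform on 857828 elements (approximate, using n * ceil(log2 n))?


Recursion depth: ceil(log2(857828)) = 20
Each recursion level merges n = 857828 elements
Total = 857828 * 20 = 17156560


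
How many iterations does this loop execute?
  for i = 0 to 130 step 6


The loop variable i takes values starting at 0 and increments by 6 each iteration.
Sequence: i = 0, 6, 12, 18, 24, 30, 36, 42, 48, ...
The upper bound 130 is inclusive, so the count is floor((last - first) / step) + 1:
floor((130 - 0) / 6) + 1 = floor(130/6) + 1 = 21 + 1 = 22


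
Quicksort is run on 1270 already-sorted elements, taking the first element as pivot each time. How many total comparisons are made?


Sum of comparisons per partition:
1269 + 1268 + ... + 1 + 0
= 1270 * (1270 - 1) / 2
= 1270 * 1269 / 2
= 805815


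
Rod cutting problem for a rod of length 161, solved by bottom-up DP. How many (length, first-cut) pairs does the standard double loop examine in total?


For each subproblem length i = 1..161, the inner loop considers i possible first cuts.
Total = 1 + 2 + ... + 161
= 161*(161+1)/2
= 161*162/2 = 13041


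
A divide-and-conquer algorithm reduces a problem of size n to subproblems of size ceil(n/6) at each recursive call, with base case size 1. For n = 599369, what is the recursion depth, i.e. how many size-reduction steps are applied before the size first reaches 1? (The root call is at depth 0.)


Each step divides the size by 6 (rounding up); after k steps the size is ceil(n/6^k), which equals 1 exactly when 6^k >= n.
So the depth is the smallest k with 6^k >= 599369, i.e. ceil(log_6(599369)).
6^7 = 279936 < 599369 <= 1679616 = 6^8
Recursion depth = 8


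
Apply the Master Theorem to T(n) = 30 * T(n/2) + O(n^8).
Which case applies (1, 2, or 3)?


The Master Theorem: T(n) = a*T(n/b) + O(n^c)
  a = 30, b = 2, c = 8
log_b(a) = log_2(30) ~ 4.907
Compare b^c with a: 2^8 = 256 > 30, so c > log_b(a).
Since c > log_b(a), Case 3 applies.
T(n) = O(n^8)
Master Theorem case = 3


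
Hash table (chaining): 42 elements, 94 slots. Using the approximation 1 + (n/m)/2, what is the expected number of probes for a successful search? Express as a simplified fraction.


Computing expected probes:
alpha = 42/94
= 1 + alpha/2
= 1 + 42/(2*94)
= (2*94 + 42) / (2*94)
= 230/188 = 115/94


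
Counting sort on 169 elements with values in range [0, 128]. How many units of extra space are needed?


Output array size: 169 (to store sorted result)
Count array size: 129 (one slot per possible value, range 0 to 128)
Total extra space = 169 + 129 = 298


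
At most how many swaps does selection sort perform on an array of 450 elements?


Each of the 449 passes places one element in its final position.
Pass 1: swap minimum into position 0
Pass 2: swap minimum of remaining into position 1
...
Pass 449: last two elements, one swap
Maximum swaps = 450 - 1 = 449


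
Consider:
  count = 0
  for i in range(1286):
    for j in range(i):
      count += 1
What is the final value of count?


For each i, the inner loop runs i times:
  i=0: inner runs 0 times
  i=1: inner runs 1 time
  i=2: inner runs 2 times
  i=3: inner runs 3 times
  i=4: inner runs 4 times
  i=5: inner runs 5 times
  i=6: inner runs 6 times
  i=7: inner runs 7 times
  ...
Total = 0 + 1 + 2 + ... + 1285 = 1286*(1286-1)/2 = 826255


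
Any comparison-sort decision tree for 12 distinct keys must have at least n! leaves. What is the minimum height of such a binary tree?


A binary decision tree of height h has at most 2^h leaves and needs at least n! of them, so h >= ceil(log2(n!)).
Compute 12! as a running product:
  x2 = 2, x3 = 6, x4 = 24, x5 = 120
  x6 = 720, x7 = 5040, x8 = 40320, x9 = 362880
  x10 = 3628800, x11 = 39916800, x12 = 479001600
12! = 479001600
Bracket between powers of 2:
  2^28 = 268435456 < 479001600 <= 536870912 = 2^29
So ceil(log2(12!)) = 29


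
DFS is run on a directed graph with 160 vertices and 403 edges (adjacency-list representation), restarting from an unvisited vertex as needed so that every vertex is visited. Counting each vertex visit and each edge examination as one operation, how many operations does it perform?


A full DFS traversal processes each vertex exactly once (push/pop on stack).
Each directed edge is examined once.
V = 160, E = 403
V + E = 563


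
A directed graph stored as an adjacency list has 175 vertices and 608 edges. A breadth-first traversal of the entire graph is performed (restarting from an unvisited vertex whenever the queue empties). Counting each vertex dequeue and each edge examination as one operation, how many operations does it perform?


A full BFS traversal dequeues each vertex once and examines each edge once.
Vertex visits: 175
Edge visits: 608
V + E = 175 + 608 = 783


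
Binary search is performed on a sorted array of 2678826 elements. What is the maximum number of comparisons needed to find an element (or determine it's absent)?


Binary search halves the search space each comparison:
  Step 1: search space = 2678826 -> 1339413
  Step 2: search space = 1339413 -> 669706
  Step 3: search space = 669706 -> 334853
  Step 4: search space = 334853 -> 167426
  Step 5: search space = 167426 -> 83713
  Step 6: search space = 83713 -> 41856
  Step 7: search space = 41856 -> 20928
  Step 8: search space = 20928 -> 10464
  Step 9: search space = 10464 -> 5232
  Step 10: search space = 5232 -> 2616
  Step 11: search space = 2616 -> 1308
  Step 12: search space = 1308 -> 654
  Step 13: search space = 654 -> 327
  Step 14: search space = 327 -> 163
  Step 15: search space = 163 -> 81
  Step 16: search space = 81 -> 40
  Step 17: search space = 40 -> 20
  Step 18: search space = 20 -> 10
  Step 19: search space = 10 -> 5
  Step 20: search space = 5 -> 2
  Step 21: search space = 2 -> 1
  Step 22: search space = 1 (final check)
Maximum comparisons = floor(log2(2678826)) + 1 = 21 + 1 = 22


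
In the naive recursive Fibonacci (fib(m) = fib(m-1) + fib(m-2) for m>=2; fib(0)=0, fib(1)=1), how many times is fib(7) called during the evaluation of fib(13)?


Let N(m) = number of times fib(m) is called while evaluating fib(13).
N(13) = 1 (the initial call).
N(12) = 1 (only fib(13) calls it).
For 1 <= m <= 11: fib(m) is called by fib(m+1) and fib(m+2), so
  N(m) = N(m+1) + N(m+2).
fib(0) is called only by fib(2), so N(0) = N(2).
Walk down from m=13:
  N(13)=1, N(12)=1, N(11)=2, N(10)=3, N(9)=5, N(8)=8, N(7)=13
N(7) = 13


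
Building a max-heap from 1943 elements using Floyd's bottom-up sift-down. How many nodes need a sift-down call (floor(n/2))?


In a heap of 1943 elements (0-indexed array):
  Last element index: 1942
  Parent of last element: floor((1942 - 1) / 2) = 970
  Internal nodes: indices 0 to 970
  Count = floor(1943/2) = 971


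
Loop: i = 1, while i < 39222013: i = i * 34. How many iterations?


i multiplies by 34 each step:
i = 1 -> 34 -> 1156 -> 39304 -> 1336336 -> 45435424 (stop)
Iterations = ceil(log_34(39222013)) = 5


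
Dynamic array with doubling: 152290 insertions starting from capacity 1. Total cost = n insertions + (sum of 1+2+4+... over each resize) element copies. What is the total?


n = 152290
Insertion costs: 152290
Resizes copy 1, 2, 4, ... up to the largest power of 2 that is <= n-1 = 152289, i.e. 131072.
Copy costs = 1 + 2 + 4 + 8 + 16 + 32 + 64 + 128 + 256 + 512 + 1024 + 2048 + 4096 + 8192 + 16384 + 32768 + 65536 + 131072 = 262143
Total = 152290 + 262143 = 414433


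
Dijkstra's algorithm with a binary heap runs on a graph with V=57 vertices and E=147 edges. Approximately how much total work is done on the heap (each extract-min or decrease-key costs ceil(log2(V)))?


Dijkstra with a binary heap: each vertex is extracted once, each edge may relax once.
Each heap operation costs O(log V).
V + E = 57 + 147 = 204
ceil(log2(57)) = 6 (since 2^5 = 32 < 57 <= 64 = 2^6)
Total heap work = (V+E) * ceil(log2(V)) = 204 * 6 = 1224


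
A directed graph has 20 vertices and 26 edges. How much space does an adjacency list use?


Adjacency list: one list head per vertex + one entry per edge
Vertex heads: 20
Edge entries: 26
Total = 20 + 26 = 46


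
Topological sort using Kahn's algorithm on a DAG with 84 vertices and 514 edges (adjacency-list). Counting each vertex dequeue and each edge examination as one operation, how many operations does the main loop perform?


Kahn's algorithm:
  1. Compute in-degrees: O(V + E)
  2. Process queue: each vertex dequeued once (O(V))
     each edge examined once (O(E))
Total = V + E = 84 + 514 = 598


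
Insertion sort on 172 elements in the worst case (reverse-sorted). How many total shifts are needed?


In the worst case (reverse-sorted), each element shifts past all previous:
  Element 1: 1 shifts
  Element 2: 2 shifts
  Element 3: 3 shifts
  Element 4: 4 shifts
  Element 5: 5 shifts
  ...
  Element 171: 171 shifts
Total = 1 + 2 + ... + 171
= 172*(172-1)/2 = 14706


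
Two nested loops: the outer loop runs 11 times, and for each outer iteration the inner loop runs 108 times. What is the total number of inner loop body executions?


Outer loop: 11 iterations
Inner loop: 108 iterations per outer iteration
Total = 11 * 108 = 1188


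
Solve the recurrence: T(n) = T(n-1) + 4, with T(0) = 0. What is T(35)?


Unrolling the recurrence:
T(35) = T(34) + 4
       = T(33) + 4 + 4
       = T(32) + 4*3
       ...
       = T(0) + 4*35
       = 0 + 140 = 140


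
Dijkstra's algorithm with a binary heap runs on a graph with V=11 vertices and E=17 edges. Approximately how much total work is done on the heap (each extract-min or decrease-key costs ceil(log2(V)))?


Dijkstra with a binary heap: each vertex is extracted once, each edge may relax once.
Each heap operation costs O(log V).
V + E = 11 + 17 = 28
ceil(log2(11)) = 4 (since 2^3 = 8 < 11 <= 16 = 2^4)
Total heap work = (V+E) * ceil(log2(V)) = 28 * 4 = 112


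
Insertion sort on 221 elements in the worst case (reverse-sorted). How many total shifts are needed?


In the worst case (reverse-sorted), each element shifts past all previous:
  Element 1: 1 shifts
  Element 2: 2 shifts
  Element 3: 3 shifts
  Element 4: 4 shifts
  Element 5: 5 shifts
  ...
  Element 220: 220 shifts
Total = 1 + 2 + ... + 220
= 221*(221-1)/2 = 24310


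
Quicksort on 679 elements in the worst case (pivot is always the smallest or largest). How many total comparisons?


In the worst case, each partition step picks the worst pivot:
  Partition 1: 678 comparisons (n-1 elements to compare)
  Partition 2: 677 comparisons
  Partition 3: 676 comparisons
  Partition 4: 675 comparisons
  Partition 5: 674 comparisons
  ...
  Last partition: 0 comparisons
Total = (n-1) + (n-2) + ... + 1 + 0 = n*(n-1)/2
= 679*678/2 = 230181


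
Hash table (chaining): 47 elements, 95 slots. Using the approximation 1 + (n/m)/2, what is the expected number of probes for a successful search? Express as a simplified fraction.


Computing expected probes:
alpha = 47/95
= 1 + alpha/2
= 1 + 47/(2*95)
= (2*95 + 47) / (2*95)
= 237/190


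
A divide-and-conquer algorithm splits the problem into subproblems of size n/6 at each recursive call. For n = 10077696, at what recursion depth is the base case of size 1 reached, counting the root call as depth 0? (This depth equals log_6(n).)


At each depth, the problem size is divided by 6:
  Depth 0: problem size = 10077696
  Depth 1: problem size = 1679616
  Depth 2: problem size = 279936
  Depth 3: problem size = 46656
  Depth 4: problem size = 7776
  Depth 5: problem size = 1296
  Depth 6: problem size = 216
  Depth 7: problem size = 36
  Depth 8: problem size = 6
  Depth 9: problem size = 1 (base case)
The base case is reached at depth log_6(10077696) = 9 (the tree has 10 levels counting depth 0, but the depth asked for is 9).
Recursion depth = 9


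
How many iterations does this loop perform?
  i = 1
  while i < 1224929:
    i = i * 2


The loop variable doubles each iteration:
i = 1 -> 2 -> 4 -> 8 -> 16 -> 32 -> 64 -> 128 -> 256 -> 512 -> 1024 -> 2048 -> 4096 -> 8192 -> 16384 -> 32768 -> 65536 -> 131072 -> 262144 -> 524288 -> 1048576 -> 2097152 (stop, 2097152 >= 1224929)
Number of doublings = ceil(log2(1224929)) = 21


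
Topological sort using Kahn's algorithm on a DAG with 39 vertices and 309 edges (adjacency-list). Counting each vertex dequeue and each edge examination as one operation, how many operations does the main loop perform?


Kahn's algorithm:
  1. Compute in-degrees: O(V + E)
  2. Process queue: each vertex dequeued once (O(V))
     each edge examined once (O(E))
Total = V + E = 39 + 309 = 348


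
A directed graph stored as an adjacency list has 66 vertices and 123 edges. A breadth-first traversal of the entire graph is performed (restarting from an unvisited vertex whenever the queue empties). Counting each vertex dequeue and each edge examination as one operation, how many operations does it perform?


A full BFS traversal dequeues each vertex once and examines each edge once.
Vertex visits: 66
Edge visits: 123
V + E = 66 + 123 = 189


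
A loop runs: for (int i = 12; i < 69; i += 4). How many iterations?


Loop starts at i = 12, increments by 4, stops when i >= 69.
Number of iterations = ceil((69 - 12) / 4)
= ceil(57 / 4)
= 15


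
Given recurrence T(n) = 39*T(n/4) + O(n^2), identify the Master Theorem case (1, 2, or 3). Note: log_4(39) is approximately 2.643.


Master Theorem parameters: a=39, b=4, c=2
log_b(a) = 2.643
Compare b^c with a: 4^2 = 16 < 39, so c < log_b(a).
Comparing c=2 vs log_b(a)=2.643:
2 < 2.643 => Case 1
Result: T(n) = O(n^(log_4 39)) ~ O(n^2.643)
Master Theorem case = 1


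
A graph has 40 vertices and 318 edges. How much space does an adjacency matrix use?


Adjacency matrix: V x V grid of entries
Space = V^2 = 40^2 = 40 * 40 = 1600


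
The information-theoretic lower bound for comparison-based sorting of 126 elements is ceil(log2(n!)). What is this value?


A binary decision tree of height h has at most 2^h leaves and needs at least n! of them, so h >= ceil(log2(n!)).
126! is far too large to multiply out, so use Stirling's series:
  ln(n!) ~ n ln n - n + (1/2) ln(2 pi n) + 1/(12n)  (error below 1/(360 n^3), negligible here)
  ln(126) = 4.8362819
  n ln n = 126 * 4.8362819 = 609.3715
  (1/2) ln(2 pi * 126) = (1/2) ln(791.6813) = 3.3371
  1/(12*126) = 0.0007
  ln(126!) ~ 609.3715 - 126 + 3.3371 + 0.0007 = 486.7093
Convert to base 2: log2(126!) = 486.7093 / ln 2 = 486.7093 / 0.69314718 = 702.1731
ceil(702.1731) = 703


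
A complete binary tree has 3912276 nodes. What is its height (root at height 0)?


In a complete binary tree, level k holds nodes 2^k .. 2^(k+1)-1 (1-indexed).
Height = floor(log2(n)) = floor(log2(3912276)) = 21
Check: 2^21 = 2097152 <= 3912276 < 4194304 = 2^22


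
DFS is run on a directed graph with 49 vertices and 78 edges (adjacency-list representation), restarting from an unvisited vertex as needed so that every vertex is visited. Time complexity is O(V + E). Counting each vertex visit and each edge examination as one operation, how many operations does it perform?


A full DFS traversal processes each vertex exactly once (push/pop on stack).
Each directed edge is examined once.
V = 49, E = 78
V + E = 127


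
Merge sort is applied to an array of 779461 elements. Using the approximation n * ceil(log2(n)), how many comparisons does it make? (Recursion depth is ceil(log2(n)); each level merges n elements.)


Merge sort divides the array into halves recursively.
Number of levels = ceil(log2(779461)) = 20
At each level, approximately n = 779461 comparisons are needed for merging.
Total comparisons ~ n * ceil(log2(n)) = 779461 * 20 = 15589220


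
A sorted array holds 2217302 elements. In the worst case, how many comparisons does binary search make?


Halving sequence: 2217302 -> 1108651 -> 554325 -> 277162 -> 138581 -> 69290 -> 34645 -> 17322 -> 8661 -> 4330 -> 2165 -> 1082 -> 541 -> 270 -> 135 -> 67 -> 33 -> 16 -> 8 -> 4 -> 2 -> 1
Number of halvings = 21
Max comparisons = 21 + 1 = 22


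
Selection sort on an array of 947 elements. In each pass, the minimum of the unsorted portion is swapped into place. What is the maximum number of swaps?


Selection sort performs one swap per pass:
  Pass 1: find min in positions 0 to 946, swap with position 0
  Pass 2: find min in positions 1 to 946, swap with position 1
  Pass 3: find min in positions 2 to 946, swap with position 2
  Pass 4: find min in positions 3 to 946, swap with position 3
  Pass 5: find min in positions 4 to 946, swap with position 4
  ... (941 more passes)
Total passes (and swaps) = n - 1 = 947 - 1 = 946


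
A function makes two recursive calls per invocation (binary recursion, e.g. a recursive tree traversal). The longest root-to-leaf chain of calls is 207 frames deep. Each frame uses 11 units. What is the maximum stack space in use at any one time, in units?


Binary recursion: the two calls run one after the other, so only one root-to-leaf chain of frames is on the stack at a time.
Maximum depth (longest chain) = 207 frames
Each frame = 11 units
Max stack space = 207 * 11 = 2277


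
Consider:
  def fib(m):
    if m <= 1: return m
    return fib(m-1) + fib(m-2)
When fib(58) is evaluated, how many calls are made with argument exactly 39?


Let N(m) = number of times fib(m) is called while evaluating fib(58).
N(58) = 1 (the initial call).
N(57) = 1 (only fib(58) calls it).
For 1 <= m <= 56: fib(m) is called by fib(m+1) and fib(m+2), so
  N(m) = N(m+1) + N(m+2).
fib(0) is called only by fib(2), so N(0) = N(2).
Walk down from m=58:
  N(58)=1, N(57)=1, N(56)=2, N(55)=3, N(54)=5, N(53)=8, N(52)=13, N(51)=21, N(50)=34, N(49)=55, N(48)=89, N(47)=144, N(46)=233, N(45)=377, N(44)=610, N(43)=987, N(42)=1597, N(41)=2584, N(40)=4181, N(39)=6765
N(39) = 6765


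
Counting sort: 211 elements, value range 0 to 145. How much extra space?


n = 211 (output array)
k = 146 (count array for 146 distinct values)
Extra space = 211 + 146 = 357


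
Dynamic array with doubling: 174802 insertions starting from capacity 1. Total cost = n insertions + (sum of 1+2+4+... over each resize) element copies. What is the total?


n = 174802
Insertion costs: 174802
Resizes copy 1, 2, 4, ... up to the largest power of 2 that is <= n-1 = 174801, i.e. 131072.
Copy costs = 1 + 2 + 4 + 8 + 16 + 32 + 64 + 128 + 256 + 512 + 1024 + 2048 + 4096 + 8192 + 16384 + 32768 + 65536 + 131072 = 262143
Total = 174802 + 262143 = 436945


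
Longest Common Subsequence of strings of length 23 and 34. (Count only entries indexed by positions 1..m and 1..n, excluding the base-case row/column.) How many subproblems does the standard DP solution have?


DP table indexed by positions in both strings.
First string: 23 positions
Second string: 34 positions
Total = 23 * 34 = 782


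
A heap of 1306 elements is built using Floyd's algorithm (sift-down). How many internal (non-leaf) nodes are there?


Leaf nodes occupy roughly half the array.
Sift-down is called for each internal node, starting from the last one.
Internal nodes = floor(n/2) = floor(1306/2) = 653


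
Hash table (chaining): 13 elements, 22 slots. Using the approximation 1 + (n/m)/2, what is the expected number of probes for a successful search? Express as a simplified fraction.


Computing expected probes:
alpha = 13/22
= 1 + alpha/2
= 1 + 13/(2*22)
= (2*22 + 13) / (2*22)
= 57/44


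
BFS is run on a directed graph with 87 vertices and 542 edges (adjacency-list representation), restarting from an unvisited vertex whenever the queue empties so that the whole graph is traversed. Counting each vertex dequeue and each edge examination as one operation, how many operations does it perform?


A full BFS traversal dequeues each vertex exactly once and examines each directed edge exactly once.
V = 87 (vertex processing cost)
E = 542 (edge examination cost)
Total operations proportional to V + E = 87 + 542 = 629


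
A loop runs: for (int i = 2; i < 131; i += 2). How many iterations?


Loop starts at i = 2, increments by 2, stops when i >= 131.
Number of iterations = ceil((131 - 2) / 2)
= ceil(129 / 2)
= 65


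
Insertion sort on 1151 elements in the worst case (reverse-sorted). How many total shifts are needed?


In the worst case (reverse-sorted), each element shifts past all previous:
  Element 1: 1 shifts
  Element 2: 2 shifts
  Element 3: 3 shifts
  Element 4: 4 shifts
  Element 5: 5 shifts
  ...
  Element 1150: 1150 shifts
Total = 1 + 2 + ... + 1150
= 1151*(1151-1)/2 = 661825


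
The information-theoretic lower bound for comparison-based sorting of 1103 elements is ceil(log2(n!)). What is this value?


A binary decision tree of height h has at most 2^h leaves and needs at least n! of them, so h >= ceil(log2(n!)).
1103! is far too large to multiply out, so use Stirling's series:
  ln(n!) ~ n ln n - n + (1/2) ln(2 pi n) + 1/(12n)  (error below 1/(360 n^3), negligible here)
  ln(1103) = 7.0057890
  n ln n = 1103 * 7.0057890 = 7727.3853
  (1/2) ln(2 pi * 1103) = (1/2) ln(6930.3534) = 4.4218
  1/(12*1103) = 0.0001
  ln(1103!) ~ 7727.3853 - 1103 + 4.4218 + 0.0001 = 6628.8072
Convert to base 2: log2(1103!) = 6628.8072 / ln 2 = 6628.8072 / 0.69314718 = 9563.3473
ceil(9563.3473) = 9564


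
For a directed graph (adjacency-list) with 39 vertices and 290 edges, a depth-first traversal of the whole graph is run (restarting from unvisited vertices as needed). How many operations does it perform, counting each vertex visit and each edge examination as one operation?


A full DFS traversal visits each vertex once and examines each edge once.
V = 39
E = 290
Sum = 39 + 290 = 329


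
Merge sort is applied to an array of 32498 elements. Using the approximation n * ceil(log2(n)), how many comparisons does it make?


Merge sort divides the array into halves recursively.
Number of levels = ceil(log2(32498)) = 15
At each level, approximately n = 32498 comparisons are needed for merging.
Total comparisons ~ n * ceil(log2(n)) = 32498 * 15 = 487470


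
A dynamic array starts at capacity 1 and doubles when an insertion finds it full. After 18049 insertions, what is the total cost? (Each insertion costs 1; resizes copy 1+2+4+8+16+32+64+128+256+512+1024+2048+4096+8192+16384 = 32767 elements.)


Insertion cost: 18049 (one per element)
Resizes occur just before inserting elements 2, 3, 5, 9, ...
Elements copied at each resize: 1 + 2 + 4 + 8 + 16 + 32 + 64 + 128 + 256 + 512 + 1024 + 2048 + 4096 + 8192 + 16384
Sum of copies = 32767 (geometric series: 2^k - 1)
Total = 18049 + 32767 = 50816


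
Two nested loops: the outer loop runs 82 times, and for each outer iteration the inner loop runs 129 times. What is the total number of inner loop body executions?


Outer loop: 82 iterations
Inner loop: 129 iterations per outer iteration
Total = 82 * 129 = 10578


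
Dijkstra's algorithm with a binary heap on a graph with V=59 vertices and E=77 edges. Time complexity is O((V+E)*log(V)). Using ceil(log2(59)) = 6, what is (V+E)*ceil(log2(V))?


Dijkstra with a binary heap: each vertex is extracted once, each edge may relax once.
Each heap operation costs O(log V).
V + E = 59 + 77 = 136
ceil(log2(59)) = 6 (since 2^5 = 32 < 59 <= 64 = 2^6)
Total heap work = (V+E) * ceil(log2(V)) = 136 * 6 = 816


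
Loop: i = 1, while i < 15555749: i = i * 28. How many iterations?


i multiplies by 28 each step:
i = 1 -> 28 -> 784 -> 21952 -> 614656 -> 17210368 (stop)
Iterations = ceil(log_28(15555749)) = 5


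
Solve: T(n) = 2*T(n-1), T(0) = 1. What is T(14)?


Unrolling:
T(14) = 2*T(13) = 2^2*T(12) = ... = 2^14*T(0)
= 2^14 * 1
= 16384 * 1 = 16384


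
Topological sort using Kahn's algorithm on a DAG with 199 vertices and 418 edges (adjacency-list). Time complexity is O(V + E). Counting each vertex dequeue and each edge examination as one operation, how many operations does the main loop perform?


Kahn's algorithm:
  1. Compute in-degrees: O(V + E)
  2. Process queue: each vertex dequeued once (O(V))
     each edge examined once (O(E))
Total = V + E = 199 + 418 = 617


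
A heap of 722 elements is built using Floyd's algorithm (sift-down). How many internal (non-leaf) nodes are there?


Leaf nodes occupy roughly half the array.
Sift-down is called for each internal node, starting from the last one.
Internal nodes = floor(n/2) = floor(722/2) = 361


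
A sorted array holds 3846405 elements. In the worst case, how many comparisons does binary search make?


Halving sequence: 3846405 -> 1923202 -> 961601 -> 480800 -> 240400 -> 120200 -> 60100 -> 30050 -> 15025 -> 7512 -> 3756 -> 1878 -> 939 -> 469 -> 234 -> 117 -> 58 -> 29 -> 14 -> 7 -> 3 -> 1
Number of halvings = 21
Max comparisons = 21 + 1 = 22


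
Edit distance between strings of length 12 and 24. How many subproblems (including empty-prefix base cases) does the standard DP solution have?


The table includes base cases (empty prefixes).
Rows: (m+1) = 13
Columns: (n+1) = 25
Total = 13 * 25 = 325


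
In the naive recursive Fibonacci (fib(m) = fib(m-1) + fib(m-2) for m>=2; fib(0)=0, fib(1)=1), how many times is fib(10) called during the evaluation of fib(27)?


Let N(m) = number of times fib(m) is called while evaluating fib(27).
N(27) = 1 (the initial call).
N(26) = 1 (only fib(27) calls it).
For 1 <= m <= 25: fib(m) is called by fib(m+1) and fib(m+2), so
  N(m) = N(m+1) + N(m+2).
fib(0) is called only by fib(2), so N(0) = N(2).
Walk down from m=27:
  N(27)=1, N(26)=1, N(25)=2, N(24)=3, N(23)=5, N(22)=8, N(21)=13, N(20)=21, N(19)=34, N(18)=55, N(17)=89, N(16)=144, N(15)=233, N(14)=377, N(13)=610, N(12)=987, N(11)=1597, N(10)=2584
N(10) = 2584


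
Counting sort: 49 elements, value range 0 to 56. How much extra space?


n = 49 (output array)
k = 57 (count array for 57 distinct values)
Extra space = 49 + 57 = 106


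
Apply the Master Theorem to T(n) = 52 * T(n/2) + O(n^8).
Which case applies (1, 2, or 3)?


The Master Theorem: T(n) = a*T(n/b) + O(n^c)
  a = 52, b = 2, c = 8
log_b(a) = log_2(52) ~ 5.7
Compare b^c with a: 2^8 = 256 > 52, so c > log_b(a).
Since c > log_b(a), Case 3 applies.
T(n) = O(n^8)
Master Theorem case = 3


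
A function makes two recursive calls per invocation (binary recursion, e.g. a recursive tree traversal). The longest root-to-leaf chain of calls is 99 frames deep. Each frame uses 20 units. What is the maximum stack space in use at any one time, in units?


Binary recursion: the two calls run one after the other, so only one root-to-leaf chain of frames is on the stack at a time.
Maximum depth (longest chain) = 99 frames
Each frame = 20 units
Max stack space = 99 * 20 = 1980


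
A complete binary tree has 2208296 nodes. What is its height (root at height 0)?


In a complete binary tree, level k holds nodes 2^k .. 2^(k+1)-1 (1-indexed).
Height = floor(log2(n)) = floor(log2(2208296)) = 21
Check: 2^21 = 2097152 <= 2208296 < 4194304 = 2^22


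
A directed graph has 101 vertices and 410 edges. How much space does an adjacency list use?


Adjacency list: one list head per vertex + one entry per edge
Vertex heads: 101
Edge entries: 410
Total = 101 + 410 = 511


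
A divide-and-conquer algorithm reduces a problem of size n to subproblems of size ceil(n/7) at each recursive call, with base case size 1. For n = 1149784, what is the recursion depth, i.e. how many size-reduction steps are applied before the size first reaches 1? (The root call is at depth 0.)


Each step divides the size by 7 (rounding up); after k steps the size is ceil(n/7^k), which equals 1 exactly when 7^k >= n.
So the depth is the smallest k with 7^k >= 1149784, i.e. ceil(log_7(1149784)).
7^7 = 823543 < 1149784 <= 5764801 = 7^8
Recursion depth = 8


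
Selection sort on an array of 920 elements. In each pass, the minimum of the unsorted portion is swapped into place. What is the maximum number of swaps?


Selection sort performs one swap per pass:
  Pass 1: find min in positions 0 to 919, swap with position 0
  Pass 2: find min in positions 1 to 919, swap with position 1
  Pass 3: find min in positions 2 to 919, swap with position 2
  Pass 4: find min in positions 3 to 919, swap with position 3
  Pass 5: find min in positions 4 to 919, swap with position 4
  ... (914 more passes)
Total passes (and swaps) = n - 1 = 920 - 1 = 919


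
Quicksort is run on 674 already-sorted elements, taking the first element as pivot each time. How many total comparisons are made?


Sum of comparisons per partition:
673 + 672 + ... + 1 + 0
= 674 * (674 - 1) / 2
= 674 * 673 / 2
= 226801


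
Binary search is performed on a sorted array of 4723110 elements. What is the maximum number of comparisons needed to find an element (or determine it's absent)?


Binary search halves the search space each comparison:
  Step 1: search space = 4723110 -> 2361555
  Step 2: search space = 2361555 -> 1180777
  Step 3: search space = 1180777 -> 590388
  Step 4: search space = 590388 -> 295194
  Step 5: search space = 295194 -> 147597
  Step 6: search space = 147597 -> 73798
  Step 7: search space = 73798 -> 36899
  Step 8: search space = 36899 -> 18449
  Step 9: search space = 18449 -> 9224
  Step 10: search space = 9224 -> 4612
  Step 11: search space = 4612 -> 2306
  Step 12: search space = 2306 -> 1153
  Step 13: search space = 1153 -> 576
  Step 14: search space = 576 -> 288
  Step 15: search space = 288 -> 144
  Step 16: search space = 144 -> 72
  Step 17: search space = 72 -> 36
  Step 18: search space = 36 -> 18
  Step 19: search space = 18 -> 9
  Step 20: search space = 9 -> 4
  Step 21: search space = 4 -> 2
  Step 22: search space = 2 -> 1
  Step 23: search space = 1 (final check)
Maximum comparisons = floor(log2(4723110)) + 1 = 22 + 1 = 23
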